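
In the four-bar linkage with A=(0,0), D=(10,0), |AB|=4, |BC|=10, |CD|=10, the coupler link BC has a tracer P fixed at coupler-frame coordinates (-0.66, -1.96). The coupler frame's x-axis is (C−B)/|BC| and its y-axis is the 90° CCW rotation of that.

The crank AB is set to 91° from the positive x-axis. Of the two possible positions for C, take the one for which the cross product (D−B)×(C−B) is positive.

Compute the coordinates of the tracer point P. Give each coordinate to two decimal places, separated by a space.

A=(0,0), D=(10.00,0)
B = A + 4.00·(cos91°, sin91°) = (-0.0698, 3.9994)
|BD| = 10.8350
circle(B,10.00) ∩ circle(D,10.00): a=5.4175, h=8.4054
  candidates: C₊=(8.0677,9.8115) cross=91.072; C₋=(1.8625,-5.8121) cross=-91.072
  mode + wants cross > 0 → take C=(8.0677,9.8115) (cross=91.072)
ex = (C−B)/|BC| = (0.8138,0.5812); ey = (-0.5812,0.8138)
P = B + -0.66·ex + -1.96·ey = (0.5323,2.0208)

0.53 2.02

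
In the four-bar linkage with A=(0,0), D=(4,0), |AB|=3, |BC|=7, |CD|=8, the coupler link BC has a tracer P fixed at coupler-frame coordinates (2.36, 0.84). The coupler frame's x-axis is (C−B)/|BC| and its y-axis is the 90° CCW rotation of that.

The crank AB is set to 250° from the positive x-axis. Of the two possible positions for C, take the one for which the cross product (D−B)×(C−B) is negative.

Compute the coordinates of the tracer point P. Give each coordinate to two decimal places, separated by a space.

A=(0,0), D=(4.00,0)
B = A + 3.00·(cos250°, sin250°) = (-1.0261, -2.8191)
|BD| = 5.7627
circle(B,7.00) ∩ circle(D,8.00): a=1.5799, h=6.8194
  candidates: C₊=(-2.9842,3.9015) cross=39.298; C₋=(3.6879,-7.9939) cross=-39.298
  mode - wants cross < 0 → take C=(3.6879,-7.9939) (cross=-39.298)
ex = (C−B)/|BC| = (0.6734,-0.7393); ey = (0.7393,0.6734)
P = B + 2.36·ex + 0.84·ey = (1.1842,-3.9981)

1.18 -4.00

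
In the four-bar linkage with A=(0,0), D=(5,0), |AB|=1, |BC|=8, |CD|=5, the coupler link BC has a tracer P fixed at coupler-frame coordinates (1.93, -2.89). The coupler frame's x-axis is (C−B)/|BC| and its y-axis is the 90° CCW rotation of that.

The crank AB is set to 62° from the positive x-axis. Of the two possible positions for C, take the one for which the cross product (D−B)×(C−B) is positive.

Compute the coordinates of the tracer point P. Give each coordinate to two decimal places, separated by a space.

3.42 -0.96

A=(0,0), D=(5.00,0)
B = A + 1.00·(cos62°, sin62°) = (0.4695, 0.8829)
|BD| = 4.6158
circle(B,8.00) ∩ circle(D,5.00): a=6.5325, h=4.6180
  candidates: C₊=(7.7648,4.1661) cross=21.316; C₋=(5.9980,-4.8994) cross=-21.316
  mode + wants cross > 0 → take C=(7.7648,4.1661) (cross=21.316)
ex = (C−B)/|BC| = (0.9119,0.4104); ey = (-0.4104,0.9119)
P = B + 1.93·ex + -2.89·ey = (3.4155,-0.9604)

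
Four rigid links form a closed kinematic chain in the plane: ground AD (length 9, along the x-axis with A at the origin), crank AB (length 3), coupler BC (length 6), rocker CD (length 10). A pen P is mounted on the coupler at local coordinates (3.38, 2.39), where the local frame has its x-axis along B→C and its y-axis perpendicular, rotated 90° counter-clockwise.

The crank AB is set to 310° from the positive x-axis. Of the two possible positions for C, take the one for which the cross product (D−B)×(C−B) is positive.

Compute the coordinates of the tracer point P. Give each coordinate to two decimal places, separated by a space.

A=(0,0), D=(9.00,0)
B = A + 3.00·(cos310°, sin310°) = (1.9284, -2.2981)
|BD| = 7.4357
circle(B,6.00) ∩ circle(D,10.00): a=-0.5857, h=5.9713
  candidates: C₊=(-0.4742,3.1998) cross=44.401; C₋=(3.2169,-8.1581) cross=-44.401
  mode + wants cross > 0 → take C=(-0.4742,3.1998) (cross=44.401)
ex = (C−B)/|BC| = (-0.4004,0.9163); ey = (-0.9163,-0.4004)
P = B + 3.38·ex + 2.39·ey = (-1.6151,-0.1580)

-1.62 -0.16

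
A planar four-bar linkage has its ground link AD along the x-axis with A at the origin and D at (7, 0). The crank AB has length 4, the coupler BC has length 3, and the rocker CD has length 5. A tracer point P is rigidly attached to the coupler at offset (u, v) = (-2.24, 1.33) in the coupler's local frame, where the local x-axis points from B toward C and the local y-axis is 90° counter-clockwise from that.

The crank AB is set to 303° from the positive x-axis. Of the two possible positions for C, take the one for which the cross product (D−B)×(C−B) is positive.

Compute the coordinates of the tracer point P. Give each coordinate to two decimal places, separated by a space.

A=(0,0), D=(7.00,0)
B = A + 4.00·(cos303°, sin303°) = (2.1786, -3.3547)
|BD| = 5.8737
circle(B,3.00) ∩ circle(D,5.00): a=1.5748, h=2.5534
  candidates: C₊=(2.0129,-0.3593) cross=14.998; C₋=(4.9296,-4.5512) cross=-14.998
  mode + wants cross > 0 → take C=(2.0129,-0.3593) (cross=14.998)
ex = (C−B)/|BC| = (-0.0552,0.9985); ey = (-0.9985,-0.0552)
P = B + -2.24·ex + 1.33·ey = (0.9743,-5.6647)

0.97 -5.66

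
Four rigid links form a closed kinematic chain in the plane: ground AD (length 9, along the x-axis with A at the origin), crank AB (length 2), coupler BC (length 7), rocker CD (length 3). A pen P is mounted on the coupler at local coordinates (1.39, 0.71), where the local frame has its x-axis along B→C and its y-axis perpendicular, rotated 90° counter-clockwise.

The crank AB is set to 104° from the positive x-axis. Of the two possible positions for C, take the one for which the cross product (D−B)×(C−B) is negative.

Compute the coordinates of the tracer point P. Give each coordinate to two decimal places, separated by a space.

A=(0,0), D=(9.00,0)
B = A + 2.00·(cos104°, sin104°) = (-0.4838, 1.9406)
|BD| = 9.6804
circle(B,7.00) ∩ circle(D,3.00): a=6.9062, h=1.1420
  candidates: C₊=(6.5111,1.6749) cross=11.055; C₋=(6.0532,-0.5627) cross=-11.055
  mode - wants cross < 0 → take C=(6.0532,-0.5627) (cross=-11.055)
ex = (C−B)/|BC| = (0.9339,-0.3576); ey = (0.3576,0.9339)
P = B + 1.39·ex + 0.71·ey = (1.0681,2.1066)

1.07 2.11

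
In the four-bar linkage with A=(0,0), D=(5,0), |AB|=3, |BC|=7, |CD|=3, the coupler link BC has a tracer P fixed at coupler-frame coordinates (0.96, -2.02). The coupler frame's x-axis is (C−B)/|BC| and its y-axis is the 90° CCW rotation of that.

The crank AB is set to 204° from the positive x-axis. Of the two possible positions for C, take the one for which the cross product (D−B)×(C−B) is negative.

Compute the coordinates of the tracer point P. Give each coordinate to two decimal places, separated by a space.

A=(0,0), D=(5.00,0)
B = A + 3.00·(cos204°, sin204°) = (-2.7406, -1.2202)
|BD| = 7.8362
circle(B,7.00) ∩ circle(D,3.00): a=6.4704, h=2.6710
  candidates: C₊=(3.2349,2.4258) cross=20.931; C₋=(4.0667,-2.8511) cross=-20.931
  mode - wants cross < 0 → take C=(4.0667,-2.8511) (cross=-20.931)
ex = (C−B)/|BC| = (0.9725,-0.2330); ey = (0.2330,0.9725)
P = B + 0.96·ex + -2.02·ey = (-2.2777,-3.4083)

-2.28 -3.41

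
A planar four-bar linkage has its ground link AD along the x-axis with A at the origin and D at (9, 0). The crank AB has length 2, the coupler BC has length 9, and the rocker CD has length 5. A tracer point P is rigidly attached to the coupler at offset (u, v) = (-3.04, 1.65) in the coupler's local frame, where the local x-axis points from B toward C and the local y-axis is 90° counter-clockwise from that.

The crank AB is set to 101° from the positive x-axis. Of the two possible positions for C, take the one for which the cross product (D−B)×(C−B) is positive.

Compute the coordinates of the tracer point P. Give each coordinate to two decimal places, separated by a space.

A=(0,0), D=(9.00,0)
B = A + 2.00·(cos101°, sin101°) = (-0.3816, 1.9633)
|BD| = 9.5848
circle(B,9.00) ∩ circle(D,5.00): a=7.7137, h=4.6367
  candidates: C₊=(8.1183,4.9216) cross=44.442; C₋=(6.2188,-4.1551) cross=-44.442
  mode + wants cross > 0 → take C=(8.1183,4.9216) (cross=44.442)
ex = (C−B)/|BC| = (0.9444,0.3287); ey = (-0.3287,0.9444)
P = B + -3.04·ex + 1.65·ey = (-3.7951,2.5223)

-3.80 2.52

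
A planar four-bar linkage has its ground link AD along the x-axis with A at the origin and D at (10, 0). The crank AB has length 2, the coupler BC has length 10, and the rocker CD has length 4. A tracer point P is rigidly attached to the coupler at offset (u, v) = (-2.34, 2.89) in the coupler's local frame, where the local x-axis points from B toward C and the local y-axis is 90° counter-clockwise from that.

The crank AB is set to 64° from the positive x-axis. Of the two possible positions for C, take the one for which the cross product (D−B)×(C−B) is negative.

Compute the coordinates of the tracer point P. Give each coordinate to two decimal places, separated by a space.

A=(0,0), D=(10.00,0)
B = A + 2.00·(cos64°, sin64°) = (0.8767, 1.7976)
|BD| = 9.2987
circle(B,10.00) ∩ circle(D,4.00): a=9.1661, h=3.9978
  candidates: C₊=(10.6428,3.9480) cross=37.174; C₋=(9.0971,-3.8968) cross=-37.174
  mode - wants cross < 0 → take C=(9.0971,-3.8968) (cross=-37.174)
ex = (C−B)/|BC| = (0.8220,-0.5694); ey = (0.5694,0.8220)
P = B + -2.34·ex + 2.89·ey = (0.5988,5.5058)

0.60 5.51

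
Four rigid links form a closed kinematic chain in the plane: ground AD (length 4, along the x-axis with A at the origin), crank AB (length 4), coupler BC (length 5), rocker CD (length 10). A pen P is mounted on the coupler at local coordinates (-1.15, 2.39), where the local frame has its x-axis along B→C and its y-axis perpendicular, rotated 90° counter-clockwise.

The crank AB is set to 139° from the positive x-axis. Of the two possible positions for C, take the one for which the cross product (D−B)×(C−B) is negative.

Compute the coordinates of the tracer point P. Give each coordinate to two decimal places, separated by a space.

-0.40 2.19

A=(0,0), D=(4.00,0)
B = A + 4.00·(cos139°, sin139°) = (-3.0188, 2.6242)
|BD| = 7.4934
circle(B,5.00) ∩ circle(D,10.00): a=-1.2577, h=4.8392
  candidates: C₊=(-2.5022,7.5975) cross=36.262; C₋=(-5.8917,-1.4681) cross=-36.262
  mode - wants cross < 0 → take C=(-5.8917,-1.4681) (cross=-36.262)
ex = (C−B)/|BC| = (-0.5746,-0.8185); ey = (0.8185,-0.5746)
P = B + -1.15·ex + 2.39·ey = (-0.4020,2.1923)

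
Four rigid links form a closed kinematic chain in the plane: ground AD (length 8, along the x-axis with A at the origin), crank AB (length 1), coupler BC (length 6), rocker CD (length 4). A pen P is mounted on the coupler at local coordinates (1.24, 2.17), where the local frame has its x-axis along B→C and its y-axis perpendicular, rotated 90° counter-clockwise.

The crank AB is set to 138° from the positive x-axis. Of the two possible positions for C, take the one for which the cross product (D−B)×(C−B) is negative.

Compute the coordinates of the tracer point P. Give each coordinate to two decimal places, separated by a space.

A=(0,0), D=(8.00,0)
B = A + 1.00·(cos138°, sin138°) = (-0.7431, 0.6691)
|BD| = 8.7687
circle(B,6.00) ∩ circle(D,4.00): a=5.5248, h=2.3403
  candidates: C₊=(4.9441,2.5810) cross=20.521; C₋=(4.5869,-2.0859) cross=-20.521
  mode - wants cross < 0 → take C=(4.5869,-2.0859) (cross=-20.521)
ex = (C−B)/|BC| = (0.8883,-0.4592); ey = (0.4592,0.8883)
P = B + 1.24·ex + 2.17·ey = (1.3548,2.0275)

1.35 2.03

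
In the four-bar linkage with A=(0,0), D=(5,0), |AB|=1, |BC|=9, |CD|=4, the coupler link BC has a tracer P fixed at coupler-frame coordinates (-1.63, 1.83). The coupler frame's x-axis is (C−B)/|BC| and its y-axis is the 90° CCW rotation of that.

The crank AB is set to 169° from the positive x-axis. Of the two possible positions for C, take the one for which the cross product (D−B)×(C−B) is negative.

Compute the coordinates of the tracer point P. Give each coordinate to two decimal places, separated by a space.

A=(0,0), D=(5.00,0)
B = A + 1.00·(cos169°, sin169°) = (-0.9816, 0.1908)
|BD| = 5.9847
circle(B,9.00) ∩ circle(D,4.00): a=8.4229, h=3.1710
  candidates: C₊=(7.5381,3.0916) cross=18.977; C₋=(7.3359,-3.2471) cross=-18.977
  mode - wants cross < 0 → take C=(7.3359,-3.2471) (cross=-18.977)
ex = (C−B)/|BC| = (0.9242,-0.3820); ey = (0.3820,0.9242)
P = B + -1.63·ex + 1.83·ey = (-1.7890,2.5047)

-1.79 2.50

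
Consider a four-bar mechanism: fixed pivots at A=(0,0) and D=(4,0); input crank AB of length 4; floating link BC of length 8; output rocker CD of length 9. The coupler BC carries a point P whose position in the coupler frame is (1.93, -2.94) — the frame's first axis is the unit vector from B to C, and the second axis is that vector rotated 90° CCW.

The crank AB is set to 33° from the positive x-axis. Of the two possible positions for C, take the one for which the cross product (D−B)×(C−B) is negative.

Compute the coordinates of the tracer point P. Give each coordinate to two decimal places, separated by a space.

A=(0,0), D=(4.00,0)
B = A + 4.00·(cos33°, sin33°) = (3.3547, 2.1786)
|BD| = 2.2721
circle(B,8.00) ∩ circle(D,9.00): a=-2.6049, h=7.5640
  candidates: C₊=(9.8674,6.8245) cross=17.186; C₋=(-4.6377,2.5279) cross=-17.186
  mode - wants cross < 0 → take C=(-4.6377,2.5279) (cross=-17.186)
ex = (C−B)/|BC| = (-0.9990,0.0437); ey = (-0.0437,-0.9990)
P = B + 1.93·ex + -2.94·ey = (1.5549,5.2000)

1.55 5.20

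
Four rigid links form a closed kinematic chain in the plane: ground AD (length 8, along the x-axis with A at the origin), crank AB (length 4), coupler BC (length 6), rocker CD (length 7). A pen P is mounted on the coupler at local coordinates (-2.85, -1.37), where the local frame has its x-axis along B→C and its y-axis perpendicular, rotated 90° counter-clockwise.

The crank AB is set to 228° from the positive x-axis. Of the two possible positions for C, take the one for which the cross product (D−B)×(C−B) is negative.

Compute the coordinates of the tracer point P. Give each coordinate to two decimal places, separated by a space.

-5.82 -3.35

A=(0,0), D=(8.00,0)
B = A + 4.00·(cos228°, sin228°) = (-2.6765, -2.9726)
|BD| = 11.0826
circle(B,6.00) ∩ circle(D,7.00): a=4.9548, h=3.3838
  candidates: C₊=(1.1891,1.6162) cross=37.501; C₋=(3.0043,-4.9034) cross=-37.501
  mode - wants cross < 0 → take C=(3.0043,-4.9034) (cross=-37.501)
ex = (C−B)/|BC| = (0.9468,-0.3218); ey = (0.3218,0.9468)
P = B + -2.85·ex + -1.37·ey = (-5.8158,-3.3526)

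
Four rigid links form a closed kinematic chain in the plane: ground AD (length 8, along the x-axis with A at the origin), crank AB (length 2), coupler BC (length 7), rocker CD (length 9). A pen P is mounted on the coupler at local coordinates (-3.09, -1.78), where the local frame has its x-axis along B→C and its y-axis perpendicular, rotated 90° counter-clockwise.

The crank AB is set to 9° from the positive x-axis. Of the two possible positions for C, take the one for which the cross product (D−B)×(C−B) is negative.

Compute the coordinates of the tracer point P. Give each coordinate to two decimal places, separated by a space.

A=(0,0), D=(8.00,0)
B = A + 2.00·(cos9°, sin9°) = (1.9754, 0.3129)
|BD| = 6.0327
circle(B,7.00) ∩ circle(D,9.00): a=0.3642, h=6.9905
  candidates: C₊=(2.7016,7.2751) cross=42.172; C₋=(1.9765,-6.6871) cross=-42.172
  mode - wants cross < 0 → take C=(1.9765,-6.6871) (cross=-42.172)
ex = (C−B)/|BC| = (0.0002,-1.0000); ey = (1.0000,0.0002)
P = B + -3.09·ex + -1.78·ey = (0.1949,3.4026)

0.19 3.40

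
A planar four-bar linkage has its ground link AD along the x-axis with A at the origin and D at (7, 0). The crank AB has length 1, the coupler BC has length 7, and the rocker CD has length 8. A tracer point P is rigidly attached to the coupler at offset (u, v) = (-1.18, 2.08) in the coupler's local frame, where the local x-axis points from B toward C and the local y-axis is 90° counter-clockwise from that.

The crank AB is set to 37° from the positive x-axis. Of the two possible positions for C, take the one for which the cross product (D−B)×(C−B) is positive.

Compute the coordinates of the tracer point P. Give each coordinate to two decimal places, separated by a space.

A=(0,0), D=(7.00,0)
B = A + 1.00·(cos37°, sin37°) = (0.7986, 0.6018)
|BD| = 6.2305
circle(B,7.00) ∩ circle(D,8.00): a=1.9115, h=6.7340
  candidates: C₊=(3.3516,7.1197) cross=41.956; C₋=(2.0507,-6.2853) cross=-41.956
  mode + wants cross > 0 → take C=(3.3516,7.1197) (cross=41.956)
ex = (C−B)/|BC| = (0.3647,0.9311); ey = (-0.9311,0.3647)
P = B + -1.18·ex + 2.08·ey = (-1.5685,0.2617)

-1.57 0.26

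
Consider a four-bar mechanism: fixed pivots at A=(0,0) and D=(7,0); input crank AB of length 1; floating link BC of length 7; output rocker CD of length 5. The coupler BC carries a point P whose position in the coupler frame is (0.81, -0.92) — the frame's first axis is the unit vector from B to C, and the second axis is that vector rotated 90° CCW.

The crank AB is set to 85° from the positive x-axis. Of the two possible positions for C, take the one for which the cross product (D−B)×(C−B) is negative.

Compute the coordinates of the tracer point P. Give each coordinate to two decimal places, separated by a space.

-0.10 -0.22

A=(0,0), D=(7.00,0)
B = A + 1.00·(cos85°, sin85°) = (0.0872, 0.9962)
|BD| = 6.9843
circle(B,7.00) ∩ circle(D,5.00): a=5.2103, h=4.6747
  candidates: C₊=(5.9109,4.8800) cross=32.649; C₋=(4.5774,-4.3739) cross=-32.649
  mode - wants cross < 0 → take C=(4.5774,-4.3739) (cross=-32.649)
ex = (C−B)/|BC| = (0.6415,-0.7672); ey = (0.7672,0.6415)
P = B + 0.81·ex + -0.92·ey = (-0.0990,-0.2153)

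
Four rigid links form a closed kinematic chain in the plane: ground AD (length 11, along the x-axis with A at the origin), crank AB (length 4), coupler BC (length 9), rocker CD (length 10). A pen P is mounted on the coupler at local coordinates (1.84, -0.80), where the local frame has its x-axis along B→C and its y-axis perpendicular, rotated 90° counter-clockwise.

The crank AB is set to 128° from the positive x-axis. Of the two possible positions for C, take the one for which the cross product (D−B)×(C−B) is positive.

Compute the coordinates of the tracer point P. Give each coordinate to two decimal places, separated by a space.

-0.48 3.48

A=(0,0), D=(11.00,0)
B = A + 4.00·(cos128°, sin128°) = (-2.4626, 3.1520)
|BD| = 13.8267
circle(B,9.00) ∩ circle(D,10.00): a=6.2263, h=6.4987
  candidates: C₊=(5.0812,8.0603) cross=89.856; C₋=(2.1182,-4.5949) cross=-89.856
  mode + wants cross > 0 → take C=(5.0812,8.0603) (cross=89.856)
ex = (C−B)/|BC| = (0.8382,0.5454); ey = (-0.5454,0.8382)
P = B + 1.84·ex + -0.80·ey = (-0.4841,3.4849)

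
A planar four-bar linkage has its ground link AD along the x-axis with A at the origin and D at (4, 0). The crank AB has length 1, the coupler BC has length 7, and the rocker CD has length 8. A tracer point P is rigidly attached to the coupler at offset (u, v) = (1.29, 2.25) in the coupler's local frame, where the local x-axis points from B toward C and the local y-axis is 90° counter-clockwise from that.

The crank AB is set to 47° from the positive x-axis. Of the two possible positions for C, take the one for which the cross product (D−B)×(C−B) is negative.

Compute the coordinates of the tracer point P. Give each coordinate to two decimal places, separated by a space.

A=(0,0), D=(4.00,0)
B = A + 1.00·(cos47°, sin47°) = (0.6820, 0.7314)
|BD| = 3.3976
circle(B,7.00) ∩ circle(D,8.00): a=-0.5086, h=6.9815
  candidates: C₊=(1.6881,7.6587) cross=23.721; C₋=(-1.3175,-5.9770) cross=-23.721
  mode - wants cross < 0 → take C=(-1.3175,-5.9770) (cross=-23.721)
ex = (C−B)/|BC| = (-0.2856,-0.9583); ey = (0.9583,-0.2856)
P = B + 1.29·ex + 2.25·ey = (2.4698,-1.1476)

2.47 -1.15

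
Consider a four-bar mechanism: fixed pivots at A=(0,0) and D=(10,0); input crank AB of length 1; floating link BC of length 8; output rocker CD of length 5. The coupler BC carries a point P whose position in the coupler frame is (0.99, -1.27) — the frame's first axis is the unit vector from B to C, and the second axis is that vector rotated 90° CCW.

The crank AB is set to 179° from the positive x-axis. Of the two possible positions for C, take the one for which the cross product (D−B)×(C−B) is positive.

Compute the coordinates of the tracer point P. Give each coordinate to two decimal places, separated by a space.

0.43 -0.73

A=(0,0), D=(10.00,0)
B = A + 1.00·(cos179°, sin179°) = (-0.9998, 0.0175)
|BD| = 10.9999
circle(B,8.00) ∩ circle(D,5.00): a=7.2727, h=3.3329
  candidates: C₊=(6.2781,3.3388) cross=36.661; C₋=(6.2675,-3.3270) cross=-36.661
  mode + wants cross > 0 → take C=(6.2781,3.3388) (cross=36.661)
ex = (C−B)/|BC| = (0.9097,0.4152); ey = (-0.4152,0.9097)
P = B + 0.99·ex + -1.27·ey = (0.4281,-0.7269)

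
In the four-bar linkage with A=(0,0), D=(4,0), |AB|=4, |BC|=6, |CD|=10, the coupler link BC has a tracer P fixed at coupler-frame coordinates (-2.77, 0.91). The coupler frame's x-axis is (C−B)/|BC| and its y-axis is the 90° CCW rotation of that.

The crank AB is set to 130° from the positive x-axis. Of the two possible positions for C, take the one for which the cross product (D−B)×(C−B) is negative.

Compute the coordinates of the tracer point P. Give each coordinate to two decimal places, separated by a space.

-0.31 4.91

A=(0,0), D=(4.00,0)
B = A + 4.00·(cos130°, sin130°) = (-2.5712, 3.0642)
|BD| = 7.2505
circle(B,6.00) ∩ circle(D,10.00): a=-0.7883, h=5.9480
  candidates: C₊=(-0.7718,8.7880) cross=43.126; C₋=(-5.7993,-1.9934) cross=-43.126
  mode - wants cross < 0 → take C=(-5.7993,-1.9934) (cross=-43.126)
ex = (C−B)/|BC| = (-0.5380,-0.8429); ey = (0.8429,-0.5380)
P = B + -2.77·ex + 0.91·ey = (-0.3138,4.9095)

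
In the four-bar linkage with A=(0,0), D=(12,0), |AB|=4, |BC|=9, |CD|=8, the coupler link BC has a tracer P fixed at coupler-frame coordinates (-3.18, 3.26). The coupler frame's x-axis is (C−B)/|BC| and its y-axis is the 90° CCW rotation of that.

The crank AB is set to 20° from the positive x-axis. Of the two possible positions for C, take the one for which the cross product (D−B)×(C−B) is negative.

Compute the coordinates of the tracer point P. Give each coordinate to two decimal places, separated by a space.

A=(0,0), D=(12.00,0)
B = A + 4.00·(cos20°, sin20°) = (3.7588, 1.3681)
|BD| = 8.3540
circle(B,9.00) ∩ circle(D,8.00): a=5.1945, h=7.3497
  candidates: C₊=(10.0867,7.7678) cross=61.399; C₋=(7.6795,-6.7330) cross=-61.399
  mode - wants cross < 0 → take C=(7.6795,-6.7330) (cross=-61.399)
ex = (C−B)/|BC| = (0.4356,-0.9001); ey = (0.9001,0.4356)
P = B + -3.18·ex + 3.26·ey = (5.3078,5.6506)

5.31 5.65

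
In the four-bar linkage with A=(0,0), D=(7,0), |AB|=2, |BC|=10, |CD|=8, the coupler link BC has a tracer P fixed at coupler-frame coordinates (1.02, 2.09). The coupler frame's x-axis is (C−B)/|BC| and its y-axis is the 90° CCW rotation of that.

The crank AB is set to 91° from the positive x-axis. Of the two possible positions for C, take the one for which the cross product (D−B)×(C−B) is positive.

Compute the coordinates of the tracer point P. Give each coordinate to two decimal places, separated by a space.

-0.45 4.29

A=(0,0), D=(7.00,0)
B = A + 2.00·(cos91°, sin91°) = (-0.0349, 1.9997)
|BD| = 7.3136
circle(B,10.00) ∩ circle(D,8.00): a=6.1180, h=7.9102
  candidates: C₊=(8.0127,7.9356) cross=57.852; C₋=(3.6871,-7.2818) cross=-57.852
  mode + wants cross > 0 → take C=(8.0127,7.9356) (cross=57.852)
ex = (C−B)/|BC| = (0.8048,0.5936); ey = (-0.5936,0.8048)
P = B + 1.02·ex + 2.09·ey = (-0.4547,4.2871)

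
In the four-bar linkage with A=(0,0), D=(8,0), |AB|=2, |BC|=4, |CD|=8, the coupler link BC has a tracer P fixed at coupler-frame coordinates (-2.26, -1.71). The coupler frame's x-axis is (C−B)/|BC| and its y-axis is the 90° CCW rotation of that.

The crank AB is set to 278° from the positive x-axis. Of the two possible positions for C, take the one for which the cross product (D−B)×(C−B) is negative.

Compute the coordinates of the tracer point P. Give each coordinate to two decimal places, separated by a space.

A=(0,0), D=(8.00,0)
B = A + 2.00·(cos278°, sin278°) = (0.2783, -1.9805)
|BD| = 7.9716
circle(B,4.00) ∩ circle(D,8.00): a=0.9751, h=3.8793
  candidates: C₊=(0.2591,2.0194) cross=30.924; C₋=(2.1867,-5.4960) cross=-30.924
  mode - wants cross < 0 → take C=(2.1867,-5.4960) (cross=-30.924)
ex = (C−B)/|BC| = (0.4771,-0.8789); ey = (0.8789,0.4771)
P = B + -2.26·ex + -1.71·ey = (-2.3027,-0.8101)

-2.30 -0.81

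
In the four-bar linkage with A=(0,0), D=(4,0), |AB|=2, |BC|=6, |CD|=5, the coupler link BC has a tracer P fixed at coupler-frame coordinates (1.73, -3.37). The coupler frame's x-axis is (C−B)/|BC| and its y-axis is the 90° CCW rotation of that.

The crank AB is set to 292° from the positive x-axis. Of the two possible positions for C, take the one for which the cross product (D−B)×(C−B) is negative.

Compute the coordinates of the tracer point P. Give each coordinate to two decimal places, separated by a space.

A=(0,0), D=(4.00,0)
B = A + 2.00·(cos292°, sin292°) = (0.7492, -1.8544)
|BD| = 3.7425
circle(B,6.00) ∩ circle(D,5.00): a=3.3409, h=4.9838
  candidates: C₊=(1.1817,4.1300) cross=18.652; C₋=(6.1206,-4.5280) cross=-18.652
  mode - wants cross < 0 → take C=(6.1206,-4.5280) (cross=-18.652)
ex = (C−B)/|BC| = (0.8952,-0.4456); ey = (0.4456,0.8952)
P = B + 1.73·ex + -3.37·ey = (0.7962,-5.6422)

0.80 -5.64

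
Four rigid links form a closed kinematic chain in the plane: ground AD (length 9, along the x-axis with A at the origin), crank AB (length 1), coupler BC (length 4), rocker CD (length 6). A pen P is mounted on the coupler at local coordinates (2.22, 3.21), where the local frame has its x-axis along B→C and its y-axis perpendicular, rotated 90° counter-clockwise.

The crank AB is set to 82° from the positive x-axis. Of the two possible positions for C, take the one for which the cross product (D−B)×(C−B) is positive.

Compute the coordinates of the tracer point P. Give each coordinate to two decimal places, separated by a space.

0.65 4.86

A=(0,0), D=(9.00,0)
B = A + 1.00·(cos82°, sin82°) = (0.1392, 0.9903)
|BD| = 8.9160
circle(B,4.00) ∩ circle(D,6.00): a=3.3364, h=2.2064
  candidates: C₊=(3.7000,2.8125) cross=19.673; C₋=(3.2099,-1.5731) cross=-19.673
  mode + wants cross > 0 → take C=(3.7000,2.8125) (cross=19.673)
ex = (C−B)/|BC| = (0.8902,0.4556); ey = (-0.4556,0.8902)
P = B + 2.22·ex + 3.21·ey = (0.6531,4.8592)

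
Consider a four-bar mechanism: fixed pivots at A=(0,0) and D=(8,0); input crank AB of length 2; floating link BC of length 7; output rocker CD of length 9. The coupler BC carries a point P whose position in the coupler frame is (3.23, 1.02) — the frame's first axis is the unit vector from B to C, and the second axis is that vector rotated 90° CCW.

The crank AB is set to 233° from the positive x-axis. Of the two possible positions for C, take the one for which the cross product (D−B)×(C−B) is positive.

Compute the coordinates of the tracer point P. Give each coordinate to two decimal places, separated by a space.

-1.34 1.79

A=(0,0), D=(8.00,0)
B = A + 2.00·(cos233°, sin233°) = (-1.2036, -1.5973)
|BD| = 9.3412
circle(B,7.00) ∩ circle(D,9.00): a=2.9578, h=6.3444
  candidates: C₊=(0.6257,5.1595) cross=59.265; C₋=(2.7954,-7.3425) cross=-59.265
  mode + wants cross > 0 → take C=(0.6257,5.1595) (cross=59.265)
ex = (C−B)/|BC| = (0.2613,0.9652); ey = (-0.9652,0.2613)
P = B + 3.23·ex + 1.02·ey = (-1.3441,1.7870)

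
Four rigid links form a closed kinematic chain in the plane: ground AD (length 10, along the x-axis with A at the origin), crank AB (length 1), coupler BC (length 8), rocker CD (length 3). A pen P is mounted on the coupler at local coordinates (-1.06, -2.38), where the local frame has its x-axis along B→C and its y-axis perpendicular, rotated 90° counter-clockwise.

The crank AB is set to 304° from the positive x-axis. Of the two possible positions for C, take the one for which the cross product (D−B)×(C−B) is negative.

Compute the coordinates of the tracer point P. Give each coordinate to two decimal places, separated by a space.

-0.98 -2.93

A=(0,0), D=(10.00,0)
B = A + 1.00·(cos304°, sin304°) = (0.5592, -0.8290)
|BD| = 9.4771
circle(B,8.00) ∩ circle(D,3.00): a=7.6403, h=2.3719
  candidates: C₊=(7.9627,2.2021) cross=22.479; C₋=(8.3777,-2.5235) cross=-22.479
  mode - wants cross < 0 → take C=(8.3777,-2.5235) (cross=-22.479)
ex = (C−B)/|BC| = (0.9773,-0.2118); ey = (0.2118,0.9773)
P = B + -1.06·ex + -2.38·ey = (-0.9809,-2.9305)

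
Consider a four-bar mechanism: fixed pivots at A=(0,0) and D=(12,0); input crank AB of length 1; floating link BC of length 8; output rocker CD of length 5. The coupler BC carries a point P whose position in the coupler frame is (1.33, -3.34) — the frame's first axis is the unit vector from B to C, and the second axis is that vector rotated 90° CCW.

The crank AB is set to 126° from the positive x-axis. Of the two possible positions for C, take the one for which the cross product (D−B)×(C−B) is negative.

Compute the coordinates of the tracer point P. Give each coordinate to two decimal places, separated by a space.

-0.15 -2.76

A=(0,0), D=(12.00,0)
B = A + 1.00·(cos126°, sin126°) = (-0.5878, 0.8090)
|BD| = 12.6138
circle(B,8.00) ∩ circle(D,5.00): a=7.8528, h=1.5275
  candidates: C₊=(7.3468,1.8298) cross=19.268; C₋=(7.1509,-1.2190) cross=-19.268
  mode - wants cross < 0 → take C=(7.1509,-1.2190) (cross=-19.268)
ex = (C−B)/|BC| = (0.9673,-0.2535); ey = (0.2535,0.9673)
P = B + 1.33·ex + -3.34·ey = (-0.1479,-2.7590)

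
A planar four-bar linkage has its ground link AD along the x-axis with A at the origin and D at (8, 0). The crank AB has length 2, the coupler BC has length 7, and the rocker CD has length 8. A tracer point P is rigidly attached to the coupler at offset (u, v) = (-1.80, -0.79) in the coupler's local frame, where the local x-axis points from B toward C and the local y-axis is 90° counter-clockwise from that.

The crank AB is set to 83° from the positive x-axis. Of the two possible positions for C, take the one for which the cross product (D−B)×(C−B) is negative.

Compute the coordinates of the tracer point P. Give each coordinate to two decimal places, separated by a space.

A=(0,0), D=(8.00,0)
B = A + 2.00·(cos83°, sin83°) = (0.2437, 1.9851)
|BD| = 8.0063
circle(B,7.00) ∩ circle(D,8.00): a=3.0664, h=6.2926
  candidates: C₊=(4.7746,7.3210) cross=50.381; C₋=(1.6541,-4.8713) cross=-50.381
  mode - wants cross < 0 → take C=(1.6541,-4.8713) (cross=-50.381)
ex = (C−B)/|BC| = (0.2015,-0.9795); ey = (0.9795,0.2015)
P = B + -1.80·ex + -0.79·ey = (-0.8927,3.5890)

-0.89 3.59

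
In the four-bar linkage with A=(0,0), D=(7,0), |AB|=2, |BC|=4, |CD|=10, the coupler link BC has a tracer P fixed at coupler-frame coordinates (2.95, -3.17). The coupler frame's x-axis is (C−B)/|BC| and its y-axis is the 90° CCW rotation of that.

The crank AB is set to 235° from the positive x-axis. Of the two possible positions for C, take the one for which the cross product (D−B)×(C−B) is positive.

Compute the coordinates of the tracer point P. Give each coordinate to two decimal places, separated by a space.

A=(0,0), D=(7.00,0)
B = A + 2.00·(cos235°, sin235°) = (-1.1472, -1.6383)
|BD| = 8.3102
circle(B,4.00) ∩ circle(D,10.00): a=-0.8989, h=3.8977
  candidates: C₊=(-2.7968,2.0057) cross=32.391; C₋=(-1.2600,-5.6367) cross=-32.391
  mode + wants cross > 0 → take C=(-2.7968,2.0057) (cross=32.391)
ex = (C−B)/|BC| = (-0.4124,0.9110); ey = (-0.9110,-0.4124)
P = B + 2.95·ex + -3.17·ey = (0.5241,2.3565)

0.52 2.36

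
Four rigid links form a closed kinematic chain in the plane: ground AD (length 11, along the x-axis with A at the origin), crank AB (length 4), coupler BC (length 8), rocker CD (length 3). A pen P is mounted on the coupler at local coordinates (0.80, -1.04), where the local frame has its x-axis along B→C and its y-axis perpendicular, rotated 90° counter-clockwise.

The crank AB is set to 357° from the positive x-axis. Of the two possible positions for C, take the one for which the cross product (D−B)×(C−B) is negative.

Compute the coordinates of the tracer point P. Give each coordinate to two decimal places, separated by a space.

4.39 -1.46

A=(0,0), D=(11.00,0)
B = A + 4.00·(cos357°, sin357°) = (3.9945, -0.2093)
|BD| = 7.0086
circle(B,8.00) ∩ circle(D,3.00): a=7.4281, h=2.9705
  candidates: C₊=(11.3305,2.9817) cross=20.819; C₋=(11.5080,-2.9567) cross=-20.819
  mode - wants cross < 0 → take C=(11.5080,-2.9567) (cross=-20.819)
ex = (C−B)/|BC| = (0.9392,-0.3434); ey = (0.3434,0.9392)
P = B + 0.80·ex + -1.04·ey = (4.3887,-1.4608)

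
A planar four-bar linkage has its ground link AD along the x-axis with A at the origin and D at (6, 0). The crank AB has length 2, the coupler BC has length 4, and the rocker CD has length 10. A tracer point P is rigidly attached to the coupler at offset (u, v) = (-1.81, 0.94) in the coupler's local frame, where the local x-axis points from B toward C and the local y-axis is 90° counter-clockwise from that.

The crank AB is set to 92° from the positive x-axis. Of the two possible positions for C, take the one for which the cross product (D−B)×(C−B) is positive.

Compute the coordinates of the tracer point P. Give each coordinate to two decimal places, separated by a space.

0.35 0.00

A=(0,0), D=(6.00,0)
B = A + 2.00·(cos92°, sin92°) = (-0.0698, 1.9988)
|BD| = 6.3904
circle(B,4.00) ∩ circle(D,10.00): a=-3.3771, h=2.1436
  candidates: C₊=(-2.6070,5.0911) cross=13.699; C₋=(-3.9479,1.0190) cross=-13.699
  mode + wants cross > 0 → take C=(-2.6070,5.0911) (cross=13.699)
ex = (C−B)/|BC| = (-0.6343,0.7731); ey = (-0.7731,-0.6343)
P = B + -1.81·ex + 0.94·ey = (0.3516,0.0033)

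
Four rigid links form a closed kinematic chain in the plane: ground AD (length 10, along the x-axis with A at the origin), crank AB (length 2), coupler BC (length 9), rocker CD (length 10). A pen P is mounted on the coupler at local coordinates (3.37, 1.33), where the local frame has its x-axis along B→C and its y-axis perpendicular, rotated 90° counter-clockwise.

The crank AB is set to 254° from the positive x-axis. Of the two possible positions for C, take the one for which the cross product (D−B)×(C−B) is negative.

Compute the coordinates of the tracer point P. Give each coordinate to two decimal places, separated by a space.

2.64 -3.64

A=(0,0), D=(10.00,0)
B = A + 2.00·(cos254°, sin254°) = (-0.5513, -1.9225)
|BD| = 10.7250
circle(B,9.00) ∩ circle(D,10.00): a=4.4767, h=7.8076
  candidates: C₊=(2.4534,6.5611) cross=83.737; C₋=(5.2525,-8.8012) cross=-83.737
  mode - wants cross < 0 → take C=(5.2525,-8.8012) (cross=-83.737)
ex = (C−B)/|BC| = (0.6449,-0.7643); ey = (0.7643,0.6449)
P = B + 3.37·ex + 1.33·ey = (2.6384,-3.6405)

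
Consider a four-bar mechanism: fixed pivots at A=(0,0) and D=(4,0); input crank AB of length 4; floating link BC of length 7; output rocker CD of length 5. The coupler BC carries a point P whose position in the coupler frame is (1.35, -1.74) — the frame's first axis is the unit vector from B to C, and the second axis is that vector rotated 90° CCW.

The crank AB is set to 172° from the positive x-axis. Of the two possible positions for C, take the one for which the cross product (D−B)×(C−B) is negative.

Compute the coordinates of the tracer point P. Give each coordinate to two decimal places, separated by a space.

-4.13 -1.64

A=(0,0), D=(4.00,0)
B = A + 4.00·(cos172°, sin172°) = (-3.9611, 0.5567)
|BD| = 7.9805
circle(B,7.00) ∩ circle(D,5.00): a=5.4939, h=4.3378
  candidates: C₊=(1.8221,4.5007) cross=34.618; C₋=(1.2169,-4.1538) cross=-34.618
  mode - wants cross < 0 → take C=(1.2169,-4.1538) (cross=-34.618)
ex = (C−B)/|BC| = (0.7397,-0.6729); ey = (0.6729,0.7397)
P = B + 1.35·ex + -1.74·ey = (-4.1334,-1.6389)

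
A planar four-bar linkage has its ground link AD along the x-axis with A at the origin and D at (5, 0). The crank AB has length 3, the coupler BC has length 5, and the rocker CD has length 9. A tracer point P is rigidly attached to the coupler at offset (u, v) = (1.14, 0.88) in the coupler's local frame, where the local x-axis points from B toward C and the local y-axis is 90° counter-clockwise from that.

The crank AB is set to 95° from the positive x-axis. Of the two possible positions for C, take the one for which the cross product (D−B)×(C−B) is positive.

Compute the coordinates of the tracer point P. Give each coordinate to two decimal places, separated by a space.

A=(0,0), D=(5.00,0)
B = A + 3.00·(cos95°, sin95°) = (-0.2615, 2.9886)
|BD| = 6.0510
circle(B,5.00) ∩ circle(D,9.00): a=-1.6018, h=4.7365
  candidates: C₊=(0.6850,7.8982) cross=28.660; C₋=(-3.9936,-0.3387) cross=-28.660
  mode + wants cross > 0 → take C=(0.6850,7.8982) (cross=28.660)
ex = (C−B)/|BC| = (0.1893,0.9819); ey = (-0.9819,0.1893)
P = B + 1.14·ex + 0.88·ey = (-0.9097,4.2746)

-0.91 4.27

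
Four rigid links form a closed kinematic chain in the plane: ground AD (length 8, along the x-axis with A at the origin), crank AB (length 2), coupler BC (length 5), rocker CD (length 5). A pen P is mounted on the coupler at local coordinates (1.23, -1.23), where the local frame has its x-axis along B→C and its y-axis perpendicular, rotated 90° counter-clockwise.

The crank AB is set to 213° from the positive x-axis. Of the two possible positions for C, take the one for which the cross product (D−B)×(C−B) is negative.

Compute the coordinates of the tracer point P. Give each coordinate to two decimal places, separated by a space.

A=(0,0), D=(8.00,0)
B = A + 2.00·(cos213°, sin213°) = (-1.6773, -1.0893)
|BD| = 9.7385
circle(B,5.00) ∩ circle(D,5.00): a=4.8692, h=1.1361
  candidates: C₊=(3.0343,0.5843) cross=11.063; C₋=(3.2884,-1.6736) cross=-11.063
  mode - wants cross < 0 → take C=(3.2884,-1.6736) (cross=-11.063)
ex = (C−B)/|BC| = (0.9931,-0.1169); ey = (0.1169,0.9931)
P = B + 1.23·ex + -1.23·ey = (-0.5995,-2.4546)

-0.60 -2.45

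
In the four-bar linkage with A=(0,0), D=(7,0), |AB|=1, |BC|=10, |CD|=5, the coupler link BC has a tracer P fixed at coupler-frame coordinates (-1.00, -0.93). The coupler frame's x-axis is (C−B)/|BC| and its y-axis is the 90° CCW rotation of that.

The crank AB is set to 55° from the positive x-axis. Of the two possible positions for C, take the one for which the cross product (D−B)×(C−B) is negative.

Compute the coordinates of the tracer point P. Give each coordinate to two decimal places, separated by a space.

-0.77 0.58

A=(0,0), D=(7.00,0)
B = A + 1.00·(cos55°, sin55°) = (0.5736, 0.8192)
|BD| = 6.4784
circle(B,10.00) ∩ circle(D,5.00): a=9.0277, h=4.3013
  candidates: C₊=(10.0727,3.9445) cross=27.866; C₋=(8.9849,-4.5891) cross=-27.866
  mode - wants cross < 0 → take C=(8.9849,-4.5891) (cross=-27.866)
ex = (C−B)/|BC| = (0.8411,-0.5408); ey = (0.5408,0.8411)
P = B + -1.00·ex + -0.93·ey = (-0.7705,0.5777)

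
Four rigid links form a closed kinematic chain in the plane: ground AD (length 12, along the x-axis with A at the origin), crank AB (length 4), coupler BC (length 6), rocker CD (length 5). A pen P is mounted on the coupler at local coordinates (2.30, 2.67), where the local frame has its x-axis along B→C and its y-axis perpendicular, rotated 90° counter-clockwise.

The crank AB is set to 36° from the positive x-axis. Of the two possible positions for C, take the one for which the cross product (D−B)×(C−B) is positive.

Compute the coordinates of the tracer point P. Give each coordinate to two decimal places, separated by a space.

4.71 5.55

A=(0,0), D=(12.00,0)
B = A + 4.00·(cos36°, sin36°) = (3.2361, 2.3511)
|BD| = 9.0738
circle(B,6.00) ∩ circle(D,5.00): a=5.1431, h=3.0901
  candidates: C₊=(9.0042,4.0031) cross=28.039; C₋=(7.4028,-1.9661) cross=-28.039
  mode + wants cross > 0 → take C=(9.0042,4.0031) (cross=28.039)
ex = (C−B)/|BC| = (0.9613,0.2753); ey = (-0.2753,0.9613)
P = B + 2.30·ex + 2.67·ey = (4.7120,5.5512)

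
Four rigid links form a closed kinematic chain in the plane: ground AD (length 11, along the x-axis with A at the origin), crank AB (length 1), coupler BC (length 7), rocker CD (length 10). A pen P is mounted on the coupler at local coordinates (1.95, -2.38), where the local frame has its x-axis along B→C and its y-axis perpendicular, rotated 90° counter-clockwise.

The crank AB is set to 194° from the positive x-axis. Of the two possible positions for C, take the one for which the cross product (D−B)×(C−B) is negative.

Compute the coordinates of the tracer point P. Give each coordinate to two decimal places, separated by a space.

-1.82 -3.20

A=(0,0), D=(11.00,0)
B = A + 1.00·(cos194°, sin194°) = (-0.9703, -0.2419)
|BD| = 11.9727
circle(B,7.00) ∩ circle(D,10.00): a=3.8565, h=5.8418
  candidates: C₊=(2.7674,5.6767) cross=69.943; C₋=(3.0035,-6.0046) cross=-69.943
  mode - wants cross < 0 → take C=(3.0035,-6.0046) (cross=-69.943)
ex = (C−B)/|BC| = (0.5677,-0.8232); ey = (0.8232,0.5677)
P = B + 1.95·ex + -2.38·ey = (-1.8226,-3.1983)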